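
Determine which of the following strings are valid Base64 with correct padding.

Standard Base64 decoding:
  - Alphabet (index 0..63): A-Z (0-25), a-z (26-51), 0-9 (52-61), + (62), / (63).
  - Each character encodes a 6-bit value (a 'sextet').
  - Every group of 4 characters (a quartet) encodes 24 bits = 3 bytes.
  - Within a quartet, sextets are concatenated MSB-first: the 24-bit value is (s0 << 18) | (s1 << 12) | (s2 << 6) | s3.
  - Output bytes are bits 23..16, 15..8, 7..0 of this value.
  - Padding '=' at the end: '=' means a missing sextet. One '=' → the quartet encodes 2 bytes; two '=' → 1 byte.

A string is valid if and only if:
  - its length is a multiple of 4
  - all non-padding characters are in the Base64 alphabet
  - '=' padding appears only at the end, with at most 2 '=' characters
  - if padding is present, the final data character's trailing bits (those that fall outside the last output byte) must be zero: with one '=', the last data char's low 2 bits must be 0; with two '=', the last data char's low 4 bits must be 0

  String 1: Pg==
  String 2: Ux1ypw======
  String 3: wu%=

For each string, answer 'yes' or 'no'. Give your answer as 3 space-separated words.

Answer: yes no no

Derivation:
String 1: 'Pg==' → valid
String 2: 'Ux1ypw======' → invalid (6 pad chars (max 2))
String 3: 'wu%=' → invalid (bad char(s): ['%'])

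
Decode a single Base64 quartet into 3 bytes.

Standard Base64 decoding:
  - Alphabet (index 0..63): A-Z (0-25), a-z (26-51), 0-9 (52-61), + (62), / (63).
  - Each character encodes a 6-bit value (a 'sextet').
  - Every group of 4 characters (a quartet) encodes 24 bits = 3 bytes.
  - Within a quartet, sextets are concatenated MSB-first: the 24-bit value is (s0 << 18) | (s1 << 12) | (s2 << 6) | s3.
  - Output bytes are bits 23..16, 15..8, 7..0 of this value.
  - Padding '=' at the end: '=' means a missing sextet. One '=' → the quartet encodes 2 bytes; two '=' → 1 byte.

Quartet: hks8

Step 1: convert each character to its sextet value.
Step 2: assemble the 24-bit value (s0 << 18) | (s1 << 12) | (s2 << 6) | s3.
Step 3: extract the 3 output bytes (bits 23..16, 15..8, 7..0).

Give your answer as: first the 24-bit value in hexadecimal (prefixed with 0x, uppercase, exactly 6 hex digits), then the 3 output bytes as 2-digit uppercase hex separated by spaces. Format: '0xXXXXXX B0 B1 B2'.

Sextets: h=33, k=36, s=44, 8=60
24-bit: (33<<18) | (36<<12) | (44<<6) | 60
      = 0x840000 | 0x024000 | 0x000B00 | 0x00003C
      = 0x864B3C
Bytes: (v>>16)&0xFF=86, (v>>8)&0xFF=4B, v&0xFF=3C

Answer: 0x864B3C 86 4B 3C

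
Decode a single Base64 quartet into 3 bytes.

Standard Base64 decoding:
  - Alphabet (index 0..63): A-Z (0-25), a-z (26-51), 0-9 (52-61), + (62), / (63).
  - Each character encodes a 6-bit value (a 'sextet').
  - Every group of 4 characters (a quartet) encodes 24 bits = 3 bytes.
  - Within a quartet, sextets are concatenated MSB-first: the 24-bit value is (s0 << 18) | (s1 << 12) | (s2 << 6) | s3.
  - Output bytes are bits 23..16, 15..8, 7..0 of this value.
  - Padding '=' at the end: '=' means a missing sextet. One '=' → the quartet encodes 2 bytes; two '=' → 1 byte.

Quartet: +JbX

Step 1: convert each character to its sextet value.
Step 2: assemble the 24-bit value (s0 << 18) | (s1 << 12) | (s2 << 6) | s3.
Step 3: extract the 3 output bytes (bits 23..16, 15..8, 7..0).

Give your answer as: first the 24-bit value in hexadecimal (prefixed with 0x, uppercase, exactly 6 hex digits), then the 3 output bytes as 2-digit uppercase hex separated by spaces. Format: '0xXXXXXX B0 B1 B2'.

Answer: 0xF896D7 F8 96 D7

Derivation:
Sextets: +=62, J=9, b=27, X=23
24-bit: (62<<18) | (9<<12) | (27<<6) | 23
      = 0xF80000 | 0x009000 | 0x0006C0 | 0x000017
      = 0xF896D7
Bytes: (v>>16)&0xFF=F8, (v>>8)&0xFF=96, v&0xFF=D7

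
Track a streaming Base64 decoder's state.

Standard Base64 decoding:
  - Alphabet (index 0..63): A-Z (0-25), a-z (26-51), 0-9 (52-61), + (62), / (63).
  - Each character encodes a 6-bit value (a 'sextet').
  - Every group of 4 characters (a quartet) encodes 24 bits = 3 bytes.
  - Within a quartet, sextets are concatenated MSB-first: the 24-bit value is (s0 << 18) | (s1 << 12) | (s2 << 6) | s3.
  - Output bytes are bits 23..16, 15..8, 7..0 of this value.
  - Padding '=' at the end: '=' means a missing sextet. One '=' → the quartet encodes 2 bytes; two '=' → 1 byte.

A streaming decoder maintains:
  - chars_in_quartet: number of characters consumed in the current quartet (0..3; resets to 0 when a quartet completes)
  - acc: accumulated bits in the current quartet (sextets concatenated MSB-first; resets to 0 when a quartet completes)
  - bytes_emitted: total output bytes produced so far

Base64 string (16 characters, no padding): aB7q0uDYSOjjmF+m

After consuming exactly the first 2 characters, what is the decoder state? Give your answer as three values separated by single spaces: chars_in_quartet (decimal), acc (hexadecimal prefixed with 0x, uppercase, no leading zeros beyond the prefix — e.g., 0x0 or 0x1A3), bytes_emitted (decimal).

Answer: 2 0x681 0

Derivation:
After char 0 ('a'=26): chars_in_quartet=1 acc=0x1A bytes_emitted=0
After char 1 ('B'=1): chars_in_quartet=2 acc=0x681 bytes_emitted=0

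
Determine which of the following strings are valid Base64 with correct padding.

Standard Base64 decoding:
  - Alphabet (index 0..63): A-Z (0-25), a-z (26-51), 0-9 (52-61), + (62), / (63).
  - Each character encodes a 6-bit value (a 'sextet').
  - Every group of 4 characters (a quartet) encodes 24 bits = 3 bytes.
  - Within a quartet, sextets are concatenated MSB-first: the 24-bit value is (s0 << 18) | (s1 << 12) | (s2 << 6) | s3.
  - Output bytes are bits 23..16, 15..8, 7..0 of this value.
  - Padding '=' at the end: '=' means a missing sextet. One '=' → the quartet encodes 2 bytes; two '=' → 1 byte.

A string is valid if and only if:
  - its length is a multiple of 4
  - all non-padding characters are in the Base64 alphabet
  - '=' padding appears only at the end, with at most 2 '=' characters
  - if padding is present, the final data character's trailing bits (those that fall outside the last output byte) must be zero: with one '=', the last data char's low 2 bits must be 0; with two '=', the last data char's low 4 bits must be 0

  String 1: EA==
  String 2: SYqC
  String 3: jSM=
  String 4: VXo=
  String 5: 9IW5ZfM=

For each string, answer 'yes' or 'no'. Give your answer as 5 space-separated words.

String 1: 'EA==' → valid
String 2: 'SYqC' → valid
String 3: 'jSM=' → valid
String 4: 'VXo=' → valid
String 5: '9IW5ZfM=' → valid

Answer: yes yes yes yes yes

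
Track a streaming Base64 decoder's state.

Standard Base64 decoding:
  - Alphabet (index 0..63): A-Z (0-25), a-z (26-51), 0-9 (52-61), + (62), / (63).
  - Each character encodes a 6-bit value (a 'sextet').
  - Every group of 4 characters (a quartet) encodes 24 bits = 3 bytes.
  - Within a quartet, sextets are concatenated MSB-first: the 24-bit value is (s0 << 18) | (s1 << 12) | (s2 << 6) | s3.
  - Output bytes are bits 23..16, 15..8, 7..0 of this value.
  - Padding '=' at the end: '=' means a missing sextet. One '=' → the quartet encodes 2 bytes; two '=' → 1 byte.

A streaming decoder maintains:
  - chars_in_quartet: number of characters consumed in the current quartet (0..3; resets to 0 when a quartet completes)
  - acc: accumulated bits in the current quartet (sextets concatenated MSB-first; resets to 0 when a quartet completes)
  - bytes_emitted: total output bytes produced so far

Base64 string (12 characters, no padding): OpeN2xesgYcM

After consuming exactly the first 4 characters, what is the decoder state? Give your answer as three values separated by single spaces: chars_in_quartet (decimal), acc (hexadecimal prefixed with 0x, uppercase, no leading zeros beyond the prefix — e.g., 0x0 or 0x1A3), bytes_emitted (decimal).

After char 0 ('O'=14): chars_in_quartet=1 acc=0xE bytes_emitted=0
After char 1 ('p'=41): chars_in_quartet=2 acc=0x3A9 bytes_emitted=0
After char 2 ('e'=30): chars_in_quartet=3 acc=0xEA5E bytes_emitted=0
After char 3 ('N'=13): chars_in_quartet=4 acc=0x3A978D -> emit 3A 97 8D, reset; bytes_emitted=3

Answer: 0 0x0 3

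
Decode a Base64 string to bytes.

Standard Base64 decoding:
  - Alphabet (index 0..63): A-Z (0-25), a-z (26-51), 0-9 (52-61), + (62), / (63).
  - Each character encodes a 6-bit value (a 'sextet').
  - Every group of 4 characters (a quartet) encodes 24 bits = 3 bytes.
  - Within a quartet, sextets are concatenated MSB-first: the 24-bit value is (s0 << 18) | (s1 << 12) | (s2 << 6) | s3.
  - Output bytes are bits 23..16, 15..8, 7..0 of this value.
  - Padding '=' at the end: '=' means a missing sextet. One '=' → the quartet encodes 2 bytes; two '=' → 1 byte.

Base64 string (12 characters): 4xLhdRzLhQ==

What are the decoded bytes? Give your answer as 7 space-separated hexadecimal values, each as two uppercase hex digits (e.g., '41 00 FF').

After char 0 ('4'=56): chars_in_quartet=1 acc=0x38 bytes_emitted=0
After char 1 ('x'=49): chars_in_quartet=2 acc=0xE31 bytes_emitted=0
After char 2 ('L'=11): chars_in_quartet=3 acc=0x38C4B bytes_emitted=0
After char 3 ('h'=33): chars_in_quartet=4 acc=0xE312E1 -> emit E3 12 E1, reset; bytes_emitted=3
After char 4 ('d'=29): chars_in_quartet=1 acc=0x1D bytes_emitted=3
After char 5 ('R'=17): chars_in_quartet=2 acc=0x751 bytes_emitted=3
After char 6 ('z'=51): chars_in_quartet=3 acc=0x1D473 bytes_emitted=3
After char 7 ('L'=11): chars_in_quartet=4 acc=0x751CCB -> emit 75 1C CB, reset; bytes_emitted=6
After char 8 ('h'=33): chars_in_quartet=1 acc=0x21 bytes_emitted=6
After char 9 ('Q'=16): chars_in_quartet=2 acc=0x850 bytes_emitted=6
Padding '==': partial quartet acc=0x850 -> emit 85; bytes_emitted=7

Answer: E3 12 E1 75 1C CB 85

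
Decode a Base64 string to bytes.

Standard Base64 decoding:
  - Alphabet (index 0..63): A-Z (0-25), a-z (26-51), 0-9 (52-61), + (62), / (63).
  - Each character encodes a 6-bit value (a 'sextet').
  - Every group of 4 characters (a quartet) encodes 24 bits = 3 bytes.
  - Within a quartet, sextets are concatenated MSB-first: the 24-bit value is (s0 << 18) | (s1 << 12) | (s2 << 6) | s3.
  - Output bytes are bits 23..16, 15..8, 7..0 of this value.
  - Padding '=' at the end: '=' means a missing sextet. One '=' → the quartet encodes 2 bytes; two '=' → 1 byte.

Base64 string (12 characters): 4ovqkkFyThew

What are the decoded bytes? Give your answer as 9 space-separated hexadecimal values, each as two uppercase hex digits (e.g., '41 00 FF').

Answer: E2 8B EA 92 41 72 4E 17 B0

Derivation:
After char 0 ('4'=56): chars_in_quartet=1 acc=0x38 bytes_emitted=0
After char 1 ('o'=40): chars_in_quartet=2 acc=0xE28 bytes_emitted=0
After char 2 ('v'=47): chars_in_quartet=3 acc=0x38A2F bytes_emitted=0
After char 3 ('q'=42): chars_in_quartet=4 acc=0xE28BEA -> emit E2 8B EA, reset; bytes_emitted=3
After char 4 ('k'=36): chars_in_quartet=1 acc=0x24 bytes_emitted=3
After char 5 ('k'=36): chars_in_quartet=2 acc=0x924 bytes_emitted=3
After char 6 ('F'=5): chars_in_quartet=3 acc=0x24905 bytes_emitted=3
After char 7 ('y'=50): chars_in_quartet=4 acc=0x924172 -> emit 92 41 72, reset; bytes_emitted=6
After char 8 ('T'=19): chars_in_quartet=1 acc=0x13 bytes_emitted=6
After char 9 ('h'=33): chars_in_quartet=2 acc=0x4E1 bytes_emitted=6
After char 10 ('e'=30): chars_in_quartet=3 acc=0x1385E bytes_emitted=6
After char 11 ('w'=48): chars_in_quartet=4 acc=0x4E17B0 -> emit 4E 17 B0, reset; bytes_emitted=9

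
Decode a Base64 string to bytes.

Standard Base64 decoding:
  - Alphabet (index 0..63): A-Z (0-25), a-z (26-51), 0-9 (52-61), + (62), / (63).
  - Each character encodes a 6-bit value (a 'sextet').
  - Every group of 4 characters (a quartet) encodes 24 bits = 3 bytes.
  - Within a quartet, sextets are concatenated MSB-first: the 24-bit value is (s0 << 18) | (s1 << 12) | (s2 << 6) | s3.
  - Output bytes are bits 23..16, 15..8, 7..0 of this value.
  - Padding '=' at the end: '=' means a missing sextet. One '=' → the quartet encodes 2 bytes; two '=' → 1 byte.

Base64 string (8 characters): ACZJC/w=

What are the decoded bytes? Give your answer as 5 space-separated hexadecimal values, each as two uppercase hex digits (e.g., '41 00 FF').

Answer: 00 26 49 0B FC

Derivation:
After char 0 ('A'=0): chars_in_quartet=1 acc=0x0 bytes_emitted=0
After char 1 ('C'=2): chars_in_quartet=2 acc=0x2 bytes_emitted=0
After char 2 ('Z'=25): chars_in_quartet=3 acc=0x99 bytes_emitted=0
After char 3 ('J'=9): chars_in_quartet=4 acc=0x2649 -> emit 00 26 49, reset; bytes_emitted=3
After char 4 ('C'=2): chars_in_quartet=1 acc=0x2 bytes_emitted=3
After char 5 ('/'=63): chars_in_quartet=2 acc=0xBF bytes_emitted=3
After char 6 ('w'=48): chars_in_quartet=3 acc=0x2FF0 bytes_emitted=3
Padding '=': partial quartet acc=0x2FF0 -> emit 0B FC; bytes_emitted=5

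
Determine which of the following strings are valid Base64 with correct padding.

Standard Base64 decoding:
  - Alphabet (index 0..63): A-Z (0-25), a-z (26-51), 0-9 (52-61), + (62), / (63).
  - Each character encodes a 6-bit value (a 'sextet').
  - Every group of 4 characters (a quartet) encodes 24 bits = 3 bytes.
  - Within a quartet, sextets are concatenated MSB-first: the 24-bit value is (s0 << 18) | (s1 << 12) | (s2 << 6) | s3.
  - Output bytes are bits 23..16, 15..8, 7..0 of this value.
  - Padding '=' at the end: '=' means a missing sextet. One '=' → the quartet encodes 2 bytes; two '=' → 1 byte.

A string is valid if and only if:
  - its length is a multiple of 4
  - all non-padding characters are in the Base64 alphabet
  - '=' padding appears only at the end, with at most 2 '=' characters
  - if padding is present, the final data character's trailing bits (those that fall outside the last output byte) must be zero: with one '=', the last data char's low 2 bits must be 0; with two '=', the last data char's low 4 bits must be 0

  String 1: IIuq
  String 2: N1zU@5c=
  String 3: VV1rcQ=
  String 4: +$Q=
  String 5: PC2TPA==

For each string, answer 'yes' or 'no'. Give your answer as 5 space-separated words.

String 1: 'IIuq' → valid
String 2: 'N1zU@5c=' → invalid (bad char(s): ['@'])
String 3: 'VV1rcQ=' → invalid (len=7 not mult of 4)
String 4: '+$Q=' → invalid (bad char(s): ['$'])
String 5: 'PC2TPA==' → valid

Answer: yes no no no yes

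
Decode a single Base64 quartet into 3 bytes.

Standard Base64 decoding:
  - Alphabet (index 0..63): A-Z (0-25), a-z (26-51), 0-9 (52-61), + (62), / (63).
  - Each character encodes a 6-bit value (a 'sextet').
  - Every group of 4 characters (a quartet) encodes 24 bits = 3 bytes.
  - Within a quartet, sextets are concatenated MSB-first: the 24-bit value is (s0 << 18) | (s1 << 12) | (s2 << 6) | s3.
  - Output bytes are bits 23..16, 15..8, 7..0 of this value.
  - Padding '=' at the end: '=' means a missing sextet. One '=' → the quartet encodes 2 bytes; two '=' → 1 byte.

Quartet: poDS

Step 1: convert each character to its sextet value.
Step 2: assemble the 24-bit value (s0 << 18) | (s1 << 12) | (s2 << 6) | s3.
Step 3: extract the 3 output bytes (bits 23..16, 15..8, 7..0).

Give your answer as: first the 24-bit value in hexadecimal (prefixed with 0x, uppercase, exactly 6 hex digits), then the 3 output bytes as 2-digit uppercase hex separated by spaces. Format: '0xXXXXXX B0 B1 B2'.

Sextets: p=41, o=40, D=3, S=18
24-bit: (41<<18) | (40<<12) | (3<<6) | 18
      = 0xA40000 | 0x028000 | 0x0000C0 | 0x000012
      = 0xA680D2
Bytes: (v>>16)&0xFF=A6, (v>>8)&0xFF=80, v&0xFF=D2

Answer: 0xA680D2 A6 80 D2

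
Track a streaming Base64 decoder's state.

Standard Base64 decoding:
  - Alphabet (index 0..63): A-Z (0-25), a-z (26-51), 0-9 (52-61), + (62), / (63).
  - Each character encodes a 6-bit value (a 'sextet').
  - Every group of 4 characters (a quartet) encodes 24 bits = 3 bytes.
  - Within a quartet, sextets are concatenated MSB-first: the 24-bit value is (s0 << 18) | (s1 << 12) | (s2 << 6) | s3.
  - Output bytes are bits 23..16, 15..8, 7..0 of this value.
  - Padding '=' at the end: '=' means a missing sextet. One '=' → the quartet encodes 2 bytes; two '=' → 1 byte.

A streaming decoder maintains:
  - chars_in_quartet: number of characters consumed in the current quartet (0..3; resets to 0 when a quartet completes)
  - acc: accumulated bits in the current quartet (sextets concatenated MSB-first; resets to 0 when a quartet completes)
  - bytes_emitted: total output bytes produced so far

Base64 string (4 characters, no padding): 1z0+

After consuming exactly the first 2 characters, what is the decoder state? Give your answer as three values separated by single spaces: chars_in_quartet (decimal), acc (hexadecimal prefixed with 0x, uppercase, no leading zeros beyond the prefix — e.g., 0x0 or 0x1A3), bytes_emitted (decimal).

After char 0 ('1'=53): chars_in_quartet=1 acc=0x35 bytes_emitted=0
After char 1 ('z'=51): chars_in_quartet=2 acc=0xD73 bytes_emitted=0

Answer: 2 0xD73 0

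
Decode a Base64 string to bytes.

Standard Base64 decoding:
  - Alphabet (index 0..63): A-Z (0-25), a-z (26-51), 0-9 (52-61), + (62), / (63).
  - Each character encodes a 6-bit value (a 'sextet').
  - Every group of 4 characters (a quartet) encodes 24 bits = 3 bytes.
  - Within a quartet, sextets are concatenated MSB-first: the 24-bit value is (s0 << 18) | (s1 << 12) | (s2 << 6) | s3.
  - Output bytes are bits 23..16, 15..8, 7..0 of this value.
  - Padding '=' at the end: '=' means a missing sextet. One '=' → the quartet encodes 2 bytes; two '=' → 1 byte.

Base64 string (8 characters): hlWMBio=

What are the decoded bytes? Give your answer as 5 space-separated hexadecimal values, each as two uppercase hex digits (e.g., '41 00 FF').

Answer: 86 55 8C 06 2A

Derivation:
After char 0 ('h'=33): chars_in_quartet=1 acc=0x21 bytes_emitted=0
After char 1 ('l'=37): chars_in_quartet=2 acc=0x865 bytes_emitted=0
After char 2 ('W'=22): chars_in_quartet=3 acc=0x21956 bytes_emitted=0
After char 3 ('M'=12): chars_in_quartet=4 acc=0x86558C -> emit 86 55 8C, reset; bytes_emitted=3
After char 4 ('B'=1): chars_in_quartet=1 acc=0x1 bytes_emitted=3
After char 5 ('i'=34): chars_in_quartet=2 acc=0x62 bytes_emitted=3
After char 6 ('o'=40): chars_in_quartet=3 acc=0x18A8 bytes_emitted=3
Padding '=': partial quartet acc=0x18A8 -> emit 06 2A; bytes_emitted=5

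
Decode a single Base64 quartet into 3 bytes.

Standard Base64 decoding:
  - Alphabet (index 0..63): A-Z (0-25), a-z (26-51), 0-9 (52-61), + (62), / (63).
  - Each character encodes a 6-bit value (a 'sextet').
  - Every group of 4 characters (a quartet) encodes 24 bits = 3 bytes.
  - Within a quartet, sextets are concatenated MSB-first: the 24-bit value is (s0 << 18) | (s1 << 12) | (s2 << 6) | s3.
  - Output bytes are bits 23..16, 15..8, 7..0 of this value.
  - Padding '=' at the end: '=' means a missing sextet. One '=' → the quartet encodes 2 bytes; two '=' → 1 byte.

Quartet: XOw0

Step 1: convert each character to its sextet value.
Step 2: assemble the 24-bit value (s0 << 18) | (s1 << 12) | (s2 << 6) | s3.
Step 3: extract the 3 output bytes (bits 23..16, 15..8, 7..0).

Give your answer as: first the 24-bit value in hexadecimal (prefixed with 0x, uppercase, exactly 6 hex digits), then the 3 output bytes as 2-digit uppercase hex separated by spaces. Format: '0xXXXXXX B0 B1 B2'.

Answer: 0x5CEC34 5C EC 34

Derivation:
Sextets: X=23, O=14, w=48, 0=52
24-bit: (23<<18) | (14<<12) | (48<<6) | 52
      = 0x5C0000 | 0x00E000 | 0x000C00 | 0x000034
      = 0x5CEC34
Bytes: (v>>16)&0xFF=5C, (v>>8)&0xFF=EC, v&0xFF=34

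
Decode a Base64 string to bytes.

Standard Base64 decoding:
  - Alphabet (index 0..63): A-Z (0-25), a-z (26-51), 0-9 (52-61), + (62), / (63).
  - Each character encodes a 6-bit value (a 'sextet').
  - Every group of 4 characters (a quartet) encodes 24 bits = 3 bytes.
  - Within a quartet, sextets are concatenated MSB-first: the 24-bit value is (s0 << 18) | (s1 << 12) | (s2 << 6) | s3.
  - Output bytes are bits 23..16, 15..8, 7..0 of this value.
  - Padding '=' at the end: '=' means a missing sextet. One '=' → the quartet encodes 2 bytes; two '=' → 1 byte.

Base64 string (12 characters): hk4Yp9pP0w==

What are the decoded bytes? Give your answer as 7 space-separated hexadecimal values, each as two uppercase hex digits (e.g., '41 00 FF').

Answer: 86 4E 18 A7 DA 4F D3

Derivation:
After char 0 ('h'=33): chars_in_quartet=1 acc=0x21 bytes_emitted=0
After char 1 ('k'=36): chars_in_quartet=2 acc=0x864 bytes_emitted=0
After char 2 ('4'=56): chars_in_quartet=3 acc=0x21938 bytes_emitted=0
After char 3 ('Y'=24): chars_in_quartet=4 acc=0x864E18 -> emit 86 4E 18, reset; bytes_emitted=3
After char 4 ('p'=41): chars_in_quartet=1 acc=0x29 bytes_emitted=3
After char 5 ('9'=61): chars_in_quartet=2 acc=0xA7D bytes_emitted=3
After char 6 ('p'=41): chars_in_quartet=3 acc=0x29F69 bytes_emitted=3
After char 7 ('P'=15): chars_in_quartet=4 acc=0xA7DA4F -> emit A7 DA 4F, reset; bytes_emitted=6
After char 8 ('0'=52): chars_in_quartet=1 acc=0x34 bytes_emitted=6
After char 9 ('w'=48): chars_in_quartet=2 acc=0xD30 bytes_emitted=6
Padding '==': partial quartet acc=0xD30 -> emit D3; bytes_emitted=7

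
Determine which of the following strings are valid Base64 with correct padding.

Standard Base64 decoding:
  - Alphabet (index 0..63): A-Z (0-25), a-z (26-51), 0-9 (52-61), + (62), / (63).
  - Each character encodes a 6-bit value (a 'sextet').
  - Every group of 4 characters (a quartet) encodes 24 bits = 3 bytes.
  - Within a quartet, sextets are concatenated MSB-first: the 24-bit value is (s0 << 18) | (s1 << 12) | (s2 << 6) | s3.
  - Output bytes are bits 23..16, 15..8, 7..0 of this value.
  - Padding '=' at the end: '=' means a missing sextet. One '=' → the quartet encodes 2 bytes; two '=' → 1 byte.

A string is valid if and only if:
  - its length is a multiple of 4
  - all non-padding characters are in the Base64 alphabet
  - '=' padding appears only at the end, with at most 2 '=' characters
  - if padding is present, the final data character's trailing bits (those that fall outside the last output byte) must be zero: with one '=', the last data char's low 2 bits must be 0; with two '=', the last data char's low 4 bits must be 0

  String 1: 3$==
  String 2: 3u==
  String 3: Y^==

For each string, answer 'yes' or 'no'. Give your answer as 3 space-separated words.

String 1: '3$==' → invalid (bad char(s): ['$'])
String 2: '3u==' → invalid (bad trailing bits)
String 3: 'Y^==' → invalid (bad char(s): ['^'])

Answer: no no no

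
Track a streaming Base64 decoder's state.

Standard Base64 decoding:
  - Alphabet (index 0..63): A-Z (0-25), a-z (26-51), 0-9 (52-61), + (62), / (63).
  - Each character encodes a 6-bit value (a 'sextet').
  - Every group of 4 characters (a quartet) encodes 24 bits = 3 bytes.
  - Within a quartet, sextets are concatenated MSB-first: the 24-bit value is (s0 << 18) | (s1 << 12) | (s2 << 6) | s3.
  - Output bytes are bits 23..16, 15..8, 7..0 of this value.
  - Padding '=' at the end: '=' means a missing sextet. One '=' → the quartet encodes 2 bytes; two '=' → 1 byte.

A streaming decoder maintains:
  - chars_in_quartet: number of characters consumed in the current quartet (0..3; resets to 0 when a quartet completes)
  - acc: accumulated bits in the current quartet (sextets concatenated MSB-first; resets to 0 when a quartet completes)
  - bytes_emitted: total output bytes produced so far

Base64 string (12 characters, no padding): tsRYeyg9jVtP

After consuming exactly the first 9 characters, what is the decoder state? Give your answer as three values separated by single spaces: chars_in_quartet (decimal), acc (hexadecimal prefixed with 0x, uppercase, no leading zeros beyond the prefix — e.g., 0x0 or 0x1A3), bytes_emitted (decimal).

Answer: 1 0x23 6

Derivation:
After char 0 ('t'=45): chars_in_quartet=1 acc=0x2D bytes_emitted=0
After char 1 ('s'=44): chars_in_quartet=2 acc=0xB6C bytes_emitted=0
After char 2 ('R'=17): chars_in_quartet=3 acc=0x2DB11 bytes_emitted=0
After char 3 ('Y'=24): chars_in_quartet=4 acc=0xB6C458 -> emit B6 C4 58, reset; bytes_emitted=3
After char 4 ('e'=30): chars_in_quartet=1 acc=0x1E bytes_emitted=3
After char 5 ('y'=50): chars_in_quartet=2 acc=0x7B2 bytes_emitted=3
After char 6 ('g'=32): chars_in_quartet=3 acc=0x1ECA0 bytes_emitted=3
After char 7 ('9'=61): chars_in_quartet=4 acc=0x7B283D -> emit 7B 28 3D, reset; bytes_emitted=6
After char 8 ('j'=35): chars_in_quartet=1 acc=0x23 bytes_emitted=6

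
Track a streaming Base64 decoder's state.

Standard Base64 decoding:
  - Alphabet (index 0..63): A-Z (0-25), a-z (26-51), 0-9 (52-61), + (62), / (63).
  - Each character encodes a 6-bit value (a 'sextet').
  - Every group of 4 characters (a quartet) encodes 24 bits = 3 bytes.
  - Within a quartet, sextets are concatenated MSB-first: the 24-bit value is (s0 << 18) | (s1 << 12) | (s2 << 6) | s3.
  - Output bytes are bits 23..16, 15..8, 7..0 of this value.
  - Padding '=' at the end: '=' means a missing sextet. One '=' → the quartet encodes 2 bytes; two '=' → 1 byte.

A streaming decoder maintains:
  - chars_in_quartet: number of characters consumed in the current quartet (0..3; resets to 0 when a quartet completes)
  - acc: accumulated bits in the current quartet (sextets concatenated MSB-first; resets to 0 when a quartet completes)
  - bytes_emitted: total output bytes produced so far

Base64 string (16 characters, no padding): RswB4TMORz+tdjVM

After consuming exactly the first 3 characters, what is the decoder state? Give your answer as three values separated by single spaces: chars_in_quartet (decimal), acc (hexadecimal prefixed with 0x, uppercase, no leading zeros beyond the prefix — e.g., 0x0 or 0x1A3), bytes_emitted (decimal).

Answer: 3 0x11B30 0

Derivation:
After char 0 ('R'=17): chars_in_quartet=1 acc=0x11 bytes_emitted=0
After char 1 ('s'=44): chars_in_quartet=2 acc=0x46C bytes_emitted=0
After char 2 ('w'=48): chars_in_quartet=3 acc=0x11B30 bytes_emitted=0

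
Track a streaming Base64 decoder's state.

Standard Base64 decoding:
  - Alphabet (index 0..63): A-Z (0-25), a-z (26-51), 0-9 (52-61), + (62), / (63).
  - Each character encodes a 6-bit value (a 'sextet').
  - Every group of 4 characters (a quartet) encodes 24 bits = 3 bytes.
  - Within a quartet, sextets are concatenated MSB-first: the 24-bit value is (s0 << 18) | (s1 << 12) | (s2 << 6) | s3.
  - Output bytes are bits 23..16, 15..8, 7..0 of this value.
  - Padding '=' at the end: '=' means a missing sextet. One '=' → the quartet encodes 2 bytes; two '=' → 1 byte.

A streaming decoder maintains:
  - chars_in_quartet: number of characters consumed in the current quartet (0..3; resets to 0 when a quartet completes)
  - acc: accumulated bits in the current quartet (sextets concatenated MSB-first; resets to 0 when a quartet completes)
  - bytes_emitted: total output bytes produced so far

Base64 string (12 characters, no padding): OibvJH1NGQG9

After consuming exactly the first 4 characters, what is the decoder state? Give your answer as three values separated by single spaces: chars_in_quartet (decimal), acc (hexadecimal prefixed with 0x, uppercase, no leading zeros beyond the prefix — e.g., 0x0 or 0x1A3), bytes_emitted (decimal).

Answer: 0 0x0 3

Derivation:
After char 0 ('O'=14): chars_in_quartet=1 acc=0xE bytes_emitted=0
After char 1 ('i'=34): chars_in_quartet=2 acc=0x3A2 bytes_emitted=0
After char 2 ('b'=27): chars_in_quartet=3 acc=0xE89B bytes_emitted=0
After char 3 ('v'=47): chars_in_quartet=4 acc=0x3A26EF -> emit 3A 26 EF, reset; bytes_emitted=3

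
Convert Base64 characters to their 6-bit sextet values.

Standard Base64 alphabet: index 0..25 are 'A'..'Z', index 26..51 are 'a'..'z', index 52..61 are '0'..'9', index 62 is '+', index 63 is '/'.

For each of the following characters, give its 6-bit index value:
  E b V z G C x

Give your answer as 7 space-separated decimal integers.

'E': A..Z range, ord('E') − ord('A') = 4
'b': a..z range, 26 + ord('b') − ord('a') = 27
'V': A..Z range, ord('V') − ord('A') = 21
'z': a..z range, 26 + ord('z') − ord('a') = 51
'G': A..Z range, ord('G') − ord('A') = 6
'C': A..Z range, ord('C') − ord('A') = 2
'x': a..z range, 26 + ord('x') − ord('a') = 49

Answer: 4 27 21 51 6 2 49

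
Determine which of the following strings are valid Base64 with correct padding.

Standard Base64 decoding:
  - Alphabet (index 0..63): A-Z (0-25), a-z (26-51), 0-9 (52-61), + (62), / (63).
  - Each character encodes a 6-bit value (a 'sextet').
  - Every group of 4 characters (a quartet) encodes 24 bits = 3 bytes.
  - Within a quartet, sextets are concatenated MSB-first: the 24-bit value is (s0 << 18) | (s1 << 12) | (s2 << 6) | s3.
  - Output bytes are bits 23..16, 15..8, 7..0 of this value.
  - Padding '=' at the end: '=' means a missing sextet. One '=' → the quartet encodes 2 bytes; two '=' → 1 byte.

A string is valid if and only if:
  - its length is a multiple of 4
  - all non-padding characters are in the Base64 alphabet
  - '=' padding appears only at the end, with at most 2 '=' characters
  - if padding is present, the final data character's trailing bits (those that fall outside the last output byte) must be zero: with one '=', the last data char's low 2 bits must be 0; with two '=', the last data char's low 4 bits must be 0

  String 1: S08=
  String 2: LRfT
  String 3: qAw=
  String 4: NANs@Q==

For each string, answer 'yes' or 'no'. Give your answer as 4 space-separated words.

String 1: 'S08=' → valid
String 2: 'LRfT' → valid
String 3: 'qAw=' → valid
String 4: 'NANs@Q==' → invalid (bad char(s): ['@'])

Answer: yes yes yes no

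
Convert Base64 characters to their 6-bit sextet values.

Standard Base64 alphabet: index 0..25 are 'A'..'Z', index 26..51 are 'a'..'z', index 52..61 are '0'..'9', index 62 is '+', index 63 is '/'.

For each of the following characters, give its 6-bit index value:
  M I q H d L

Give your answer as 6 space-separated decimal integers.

Answer: 12 8 42 7 29 11

Derivation:
'M': A..Z range, ord('M') − ord('A') = 12
'I': A..Z range, ord('I') − ord('A') = 8
'q': a..z range, 26 + ord('q') − ord('a') = 42
'H': A..Z range, ord('H') − ord('A') = 7
'd': a..z range, 26 + ord('d') − ord('a') = 29
'L': A..Z range, ord('L') − ord('A') = 11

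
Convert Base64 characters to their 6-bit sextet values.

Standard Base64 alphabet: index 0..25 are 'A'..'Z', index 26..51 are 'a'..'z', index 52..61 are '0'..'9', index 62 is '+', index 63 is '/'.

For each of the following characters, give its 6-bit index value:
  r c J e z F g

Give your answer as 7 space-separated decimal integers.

'r': a..z range, 26 + ord('r') − ord('a') = 43
'c': a..z range, 26 + ord('c') − ord('a') = 28
'J': A..Z range, ord('J') − ord('A') = 9
'e': a..z range, 26 + ord('e') − ord('a') = 30
'z': a..z range, 26 + ord('z') − ord('a') = 51
'F': A..Z range, ord('F') − ord('A') = 5
'g': a..z range, 26 + ord('g') − ord('a') = 32

Answer: 43 28 9 30 51 5 32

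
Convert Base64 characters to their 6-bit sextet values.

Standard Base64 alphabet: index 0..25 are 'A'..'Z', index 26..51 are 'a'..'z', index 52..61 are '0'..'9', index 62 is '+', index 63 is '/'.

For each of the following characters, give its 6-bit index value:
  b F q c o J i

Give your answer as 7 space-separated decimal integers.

'b': a..z range, 26 + ord('b') − ord('a') = 27
'F': A..Z range, ord('F') − ord('A') = 5
'q': a..z range, 26 + ord('q') − ord('a') = 42
'c': a..z range, 26 + ord('c') − ord('a') = 28
'o': a..z range, 26 + ord('o') − ord('a') = 40
'J': A..Z range, ord('J') − ord('A') = 9
'i': a..z range, 26 + ord('i') − ord('a') = 34

Answer: 27 5 42 28 40 9 34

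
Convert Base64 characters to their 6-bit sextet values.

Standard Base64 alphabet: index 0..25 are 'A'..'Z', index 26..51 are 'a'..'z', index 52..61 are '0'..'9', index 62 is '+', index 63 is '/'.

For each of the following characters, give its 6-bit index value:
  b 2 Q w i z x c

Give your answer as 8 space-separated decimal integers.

Answer: 27 54 16 48 34 51 49 28

Derivation:
'b': a..z range, 26 + ord('b') − ord('a') = 27
'2': 0..9 range, 52 + ord('2') − ord('0') = 54
'Q': A..Z range, ord('Q') − ord('A') = 16
'w': a..z range, 26 + ord('w') − ord('a') = 48
'i': a..z range, 26 + ord('i') − ord('a') = 34
'z': a..z range, 26 + ord('z') − ord('a') = 51
'x': a..z range, 26 + ord('x') − ord('a') = 49
'c': a..z range, 26 + ord('c') − ord('a') = 28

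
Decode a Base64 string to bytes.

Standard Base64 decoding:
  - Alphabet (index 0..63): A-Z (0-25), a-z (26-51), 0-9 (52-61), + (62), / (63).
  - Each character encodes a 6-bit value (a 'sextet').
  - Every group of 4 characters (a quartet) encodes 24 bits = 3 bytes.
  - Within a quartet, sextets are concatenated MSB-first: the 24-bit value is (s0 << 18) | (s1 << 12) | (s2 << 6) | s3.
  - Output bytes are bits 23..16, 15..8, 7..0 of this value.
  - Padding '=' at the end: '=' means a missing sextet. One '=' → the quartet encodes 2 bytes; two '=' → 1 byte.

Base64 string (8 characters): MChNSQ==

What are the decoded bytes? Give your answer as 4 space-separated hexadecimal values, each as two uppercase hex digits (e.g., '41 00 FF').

After char 0 ('M'=12): chars_in_quartet=1 acc=0xC bytes_emitted=0
After char 1 ('C'=2): chars_in_quartet=2 acc=0x302 bytes_emitted=0
After char 2 ('h'=33): chars_in_quartet=3 acc=0xC0A1 bytes_emitted=0
After char 3 ('N'=13): chars_in_quartet=4 acc=0x30284D -> emit 30 28 4D, reset; bytes_emitted=3
After char 4 ('S'=18): chars_in_quartet=1 acc=0x12 bytes_emitted=3
After char 5 ('Q'=16): chars_in_quartet=2 acc=0x490 bytes_emitted=3
Padding '==': partial quartet acc=0x490 -> emit 49; bytes_emitted=4

Answer: 30 28 4D 49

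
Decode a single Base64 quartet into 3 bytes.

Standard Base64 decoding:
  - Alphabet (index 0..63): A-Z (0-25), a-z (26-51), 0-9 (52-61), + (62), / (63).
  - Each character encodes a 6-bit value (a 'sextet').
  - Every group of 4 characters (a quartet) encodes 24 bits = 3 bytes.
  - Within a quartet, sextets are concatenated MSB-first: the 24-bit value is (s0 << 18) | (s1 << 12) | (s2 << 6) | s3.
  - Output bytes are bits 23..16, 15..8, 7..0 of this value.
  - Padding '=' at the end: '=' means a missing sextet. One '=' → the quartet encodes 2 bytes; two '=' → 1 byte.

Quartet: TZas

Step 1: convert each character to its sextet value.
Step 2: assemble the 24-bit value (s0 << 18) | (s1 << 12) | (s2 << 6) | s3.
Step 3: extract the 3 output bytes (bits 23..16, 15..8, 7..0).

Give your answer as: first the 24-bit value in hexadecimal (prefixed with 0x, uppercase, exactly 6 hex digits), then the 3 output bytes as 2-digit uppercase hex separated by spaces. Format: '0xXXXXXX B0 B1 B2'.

Answer: 0x4D96AC 4D 96 AC

Derivation:
Sextets: T=19, Z=25, a=26, s=44
24-bit: (19<<18) | (25<<12) | (26<<6) | 44
      = 0x4C0000 | 0x019000 | 0x000680 | 0x00002C
      = 0x4D96AC
Bytes: (v>>16)&0xFF=4D, (v>>8)&0xFF=96, v&0xFF=AC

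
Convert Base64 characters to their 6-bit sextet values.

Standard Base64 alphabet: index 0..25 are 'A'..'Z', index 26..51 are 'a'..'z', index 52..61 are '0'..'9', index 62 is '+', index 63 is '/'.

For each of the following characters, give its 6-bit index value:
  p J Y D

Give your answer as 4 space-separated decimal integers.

Answer: 41 9 24 3

Derivation:
'p': a..z range, 26 + ord('p') − ord('a') = 41
'J': A..Z range, ord('J') − ord('A') = 9
'Y': A..Z range, ord('Y') − ord('A') = 24
'D': A..Z range, ord('D') − ord('A') = 3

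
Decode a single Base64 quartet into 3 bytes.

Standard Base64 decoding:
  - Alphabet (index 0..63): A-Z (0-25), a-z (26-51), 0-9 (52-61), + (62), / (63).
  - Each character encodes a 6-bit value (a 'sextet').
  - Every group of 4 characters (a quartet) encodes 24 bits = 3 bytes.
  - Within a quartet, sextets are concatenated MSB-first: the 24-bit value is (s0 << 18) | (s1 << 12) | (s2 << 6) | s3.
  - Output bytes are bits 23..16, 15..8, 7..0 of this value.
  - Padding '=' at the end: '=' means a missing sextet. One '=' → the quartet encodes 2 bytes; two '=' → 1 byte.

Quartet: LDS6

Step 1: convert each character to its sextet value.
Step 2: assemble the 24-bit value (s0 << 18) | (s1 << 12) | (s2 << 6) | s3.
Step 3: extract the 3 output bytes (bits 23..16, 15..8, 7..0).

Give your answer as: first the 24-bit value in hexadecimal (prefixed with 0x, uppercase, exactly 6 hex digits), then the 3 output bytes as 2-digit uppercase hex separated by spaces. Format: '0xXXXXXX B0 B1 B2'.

Sextets: L=11, D=3, S=18, 6=58
24-bit: (11<<18) | (3<<12) | (18<<6) | 58
      = 0x2C0000 | 0x003000 | 0x000480 | 0x00003A
      = 0x2C34BA
Bytes: (v>>16)&0xFF=2C, (v>>8)&0xFF=34, v&0xFF=BA

Answer: 0x2C34BA 2C 34 BA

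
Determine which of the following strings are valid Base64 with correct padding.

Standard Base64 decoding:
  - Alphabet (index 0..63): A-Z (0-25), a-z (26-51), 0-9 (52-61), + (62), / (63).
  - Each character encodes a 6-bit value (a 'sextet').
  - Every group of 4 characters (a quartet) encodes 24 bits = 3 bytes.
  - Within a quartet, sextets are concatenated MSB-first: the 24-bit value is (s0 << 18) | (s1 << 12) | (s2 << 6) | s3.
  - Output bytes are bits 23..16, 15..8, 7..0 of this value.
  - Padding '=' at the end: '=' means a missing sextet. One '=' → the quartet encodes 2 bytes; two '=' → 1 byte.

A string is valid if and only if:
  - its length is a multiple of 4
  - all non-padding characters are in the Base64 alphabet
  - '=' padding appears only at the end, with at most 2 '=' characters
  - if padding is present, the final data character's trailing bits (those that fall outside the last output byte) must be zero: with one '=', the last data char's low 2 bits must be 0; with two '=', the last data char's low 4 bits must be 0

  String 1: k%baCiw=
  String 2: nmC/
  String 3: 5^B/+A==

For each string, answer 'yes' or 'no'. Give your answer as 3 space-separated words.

String 1: 'k%baCiw=' → invalid (bad char(s): ['%'])
String 2: 'nmC/' → valid
String 3: '5^B/+A==' → invalid (bad char(s): ['^'])

Answer: no yes no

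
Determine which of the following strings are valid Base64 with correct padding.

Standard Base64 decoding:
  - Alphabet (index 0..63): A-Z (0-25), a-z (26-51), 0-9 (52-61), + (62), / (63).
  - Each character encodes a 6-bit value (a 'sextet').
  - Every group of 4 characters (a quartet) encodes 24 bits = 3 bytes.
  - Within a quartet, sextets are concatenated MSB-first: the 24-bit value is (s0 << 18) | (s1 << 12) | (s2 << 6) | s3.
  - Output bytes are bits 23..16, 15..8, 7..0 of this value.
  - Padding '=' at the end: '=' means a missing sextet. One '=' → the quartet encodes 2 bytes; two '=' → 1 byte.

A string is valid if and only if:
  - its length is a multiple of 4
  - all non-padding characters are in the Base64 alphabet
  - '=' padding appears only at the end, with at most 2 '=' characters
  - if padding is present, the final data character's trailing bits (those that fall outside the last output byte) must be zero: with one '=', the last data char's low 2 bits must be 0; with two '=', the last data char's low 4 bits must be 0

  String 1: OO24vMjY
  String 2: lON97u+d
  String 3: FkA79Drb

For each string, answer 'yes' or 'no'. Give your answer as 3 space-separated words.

String 1: 'OO24vMjY' → valid
String 2: 'lON97u+d' → valid
String 3: 'FkA79Drb' → valid

Answer: yes yes yes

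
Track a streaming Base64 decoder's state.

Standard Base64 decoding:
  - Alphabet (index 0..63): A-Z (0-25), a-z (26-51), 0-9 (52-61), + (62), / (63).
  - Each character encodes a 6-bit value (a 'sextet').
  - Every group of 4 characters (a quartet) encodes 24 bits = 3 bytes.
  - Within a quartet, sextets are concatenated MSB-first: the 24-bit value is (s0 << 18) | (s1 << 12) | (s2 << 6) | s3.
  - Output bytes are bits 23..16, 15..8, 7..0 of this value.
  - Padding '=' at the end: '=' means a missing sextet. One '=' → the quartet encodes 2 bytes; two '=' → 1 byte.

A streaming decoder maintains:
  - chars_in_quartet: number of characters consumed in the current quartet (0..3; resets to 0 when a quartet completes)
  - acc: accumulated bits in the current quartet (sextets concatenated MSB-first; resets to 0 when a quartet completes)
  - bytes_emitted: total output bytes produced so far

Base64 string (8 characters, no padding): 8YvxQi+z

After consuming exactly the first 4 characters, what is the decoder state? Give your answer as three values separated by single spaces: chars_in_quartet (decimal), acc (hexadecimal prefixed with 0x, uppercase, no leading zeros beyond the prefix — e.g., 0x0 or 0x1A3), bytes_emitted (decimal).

After char 0 ('8'=60): chars_in_quartet=1 acc=0x3C bytes_emitted=0
After char 1 ('Y'=24): chars_in_quartet=2 acc=0xF18 bytes_emitted=0
After char 2 ('v'=47): chars_in_quartet=3 acc=0x3C62F bytes_emitted=0
After char 3 ('x'=49): chars_in_quartet=4 acc=0xF18BF1 -> emit F1 8B F1, reset; bytes_emitted=3

Answer: 0 0x0 3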